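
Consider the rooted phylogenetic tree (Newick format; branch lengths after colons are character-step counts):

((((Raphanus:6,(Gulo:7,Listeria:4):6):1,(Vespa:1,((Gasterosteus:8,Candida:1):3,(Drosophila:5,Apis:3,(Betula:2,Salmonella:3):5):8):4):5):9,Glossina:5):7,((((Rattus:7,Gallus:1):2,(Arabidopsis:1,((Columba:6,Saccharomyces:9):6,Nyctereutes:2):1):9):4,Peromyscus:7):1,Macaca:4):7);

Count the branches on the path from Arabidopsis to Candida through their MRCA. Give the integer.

11

The MRCA of Arabidopsis and Candida is the root of the tree.
From Arabidopsis up to that node: 5 branches. From Candida up to the same node: 6 branches. Total: 5 + 6 = 11.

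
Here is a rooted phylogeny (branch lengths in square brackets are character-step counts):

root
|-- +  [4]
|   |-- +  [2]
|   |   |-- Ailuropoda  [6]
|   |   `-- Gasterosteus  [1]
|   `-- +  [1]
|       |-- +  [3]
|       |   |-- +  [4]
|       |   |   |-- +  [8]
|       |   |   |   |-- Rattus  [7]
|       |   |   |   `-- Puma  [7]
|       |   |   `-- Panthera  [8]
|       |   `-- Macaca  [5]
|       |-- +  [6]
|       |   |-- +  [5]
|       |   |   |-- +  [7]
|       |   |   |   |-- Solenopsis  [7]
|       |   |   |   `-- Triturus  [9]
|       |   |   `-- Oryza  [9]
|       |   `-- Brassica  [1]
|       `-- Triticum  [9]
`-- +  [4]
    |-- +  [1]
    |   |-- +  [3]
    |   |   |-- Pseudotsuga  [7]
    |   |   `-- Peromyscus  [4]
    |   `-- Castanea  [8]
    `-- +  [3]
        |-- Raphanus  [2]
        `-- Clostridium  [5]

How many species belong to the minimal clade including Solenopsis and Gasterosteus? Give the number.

11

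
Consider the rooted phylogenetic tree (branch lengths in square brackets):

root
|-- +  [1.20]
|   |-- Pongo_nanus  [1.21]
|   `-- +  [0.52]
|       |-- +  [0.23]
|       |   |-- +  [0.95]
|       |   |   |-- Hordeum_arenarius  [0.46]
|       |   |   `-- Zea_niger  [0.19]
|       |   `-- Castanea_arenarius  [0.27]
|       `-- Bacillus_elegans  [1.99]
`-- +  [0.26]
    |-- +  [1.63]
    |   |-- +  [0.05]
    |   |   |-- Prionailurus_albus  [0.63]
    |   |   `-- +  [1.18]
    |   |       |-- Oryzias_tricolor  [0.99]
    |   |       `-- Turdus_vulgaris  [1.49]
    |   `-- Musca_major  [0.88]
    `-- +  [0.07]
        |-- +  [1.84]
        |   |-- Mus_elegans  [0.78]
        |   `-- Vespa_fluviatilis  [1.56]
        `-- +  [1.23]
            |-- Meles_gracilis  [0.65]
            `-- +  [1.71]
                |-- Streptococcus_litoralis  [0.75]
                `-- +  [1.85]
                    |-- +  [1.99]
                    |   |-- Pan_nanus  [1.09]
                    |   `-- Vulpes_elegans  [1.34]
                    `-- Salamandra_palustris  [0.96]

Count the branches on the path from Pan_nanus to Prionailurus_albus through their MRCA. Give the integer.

The MRCA of Pan_nanus and Prionailurus_albus is the node subtending (((Prionailurus_albus,(Oryzias_tricolor,Turdus_vulgaris)),Musca_major),((Mus_elegans,Vespa_fluviatilis),(Meles_gracilis,(Streptococcus_litoralis,((Pan_nanus,Vulpes_elegans),Salamandra_palustris))))).
From Pan_nanus up to that node: 6 branches. From Prionailurus_albus up to the same node: 3 branches. Total: 6 + 3 = 9.

9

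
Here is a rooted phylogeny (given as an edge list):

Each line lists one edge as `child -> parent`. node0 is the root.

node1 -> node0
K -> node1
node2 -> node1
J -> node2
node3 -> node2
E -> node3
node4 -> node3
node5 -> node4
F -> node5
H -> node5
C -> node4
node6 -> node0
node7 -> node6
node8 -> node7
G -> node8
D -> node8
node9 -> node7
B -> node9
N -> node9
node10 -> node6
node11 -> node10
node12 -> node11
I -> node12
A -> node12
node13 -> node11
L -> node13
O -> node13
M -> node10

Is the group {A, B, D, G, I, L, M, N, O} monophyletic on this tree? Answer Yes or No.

Yes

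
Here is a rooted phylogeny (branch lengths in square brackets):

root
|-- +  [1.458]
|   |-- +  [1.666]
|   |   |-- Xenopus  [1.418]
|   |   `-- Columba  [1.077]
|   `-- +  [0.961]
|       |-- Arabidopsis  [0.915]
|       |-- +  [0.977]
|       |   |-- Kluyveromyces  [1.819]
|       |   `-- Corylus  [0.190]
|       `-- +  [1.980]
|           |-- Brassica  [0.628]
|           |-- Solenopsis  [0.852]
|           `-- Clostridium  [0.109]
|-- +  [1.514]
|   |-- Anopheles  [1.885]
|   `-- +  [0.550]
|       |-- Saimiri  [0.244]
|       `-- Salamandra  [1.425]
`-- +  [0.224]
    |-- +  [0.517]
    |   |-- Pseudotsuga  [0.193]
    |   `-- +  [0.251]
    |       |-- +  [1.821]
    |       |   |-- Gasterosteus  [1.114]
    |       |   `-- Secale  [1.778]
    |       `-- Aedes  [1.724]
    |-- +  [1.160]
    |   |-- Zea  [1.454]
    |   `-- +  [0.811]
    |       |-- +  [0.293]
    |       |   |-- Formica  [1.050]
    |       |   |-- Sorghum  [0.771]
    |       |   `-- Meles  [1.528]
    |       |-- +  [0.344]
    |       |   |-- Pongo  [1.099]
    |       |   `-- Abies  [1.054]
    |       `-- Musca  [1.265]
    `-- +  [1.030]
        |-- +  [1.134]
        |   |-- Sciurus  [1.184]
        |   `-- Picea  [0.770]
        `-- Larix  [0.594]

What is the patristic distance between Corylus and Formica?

7.124

The path runs Corylus → … → MRCA → … → Formica; the MRCA is the root of the tree.
Branch lengths along that path: 0.190 + 0.977 + 0.961 + 1.458 + 0.224 + 1.160 + 0.811 + 0.293 + 1.050 = 7.124.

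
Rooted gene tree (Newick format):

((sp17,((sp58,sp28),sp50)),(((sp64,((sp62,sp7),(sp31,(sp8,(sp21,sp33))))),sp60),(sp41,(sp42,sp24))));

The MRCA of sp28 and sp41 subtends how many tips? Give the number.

The MRCA of sp28 and sp41 is the root, so the clade is the entire tree.
That clade contains 15 terminal taxa: sp17, sp21, sp24, sp28, sp31, sp33, sp41, sp42, sp50, sp58, sp60, sp62, sp64, sp7, sp8.

15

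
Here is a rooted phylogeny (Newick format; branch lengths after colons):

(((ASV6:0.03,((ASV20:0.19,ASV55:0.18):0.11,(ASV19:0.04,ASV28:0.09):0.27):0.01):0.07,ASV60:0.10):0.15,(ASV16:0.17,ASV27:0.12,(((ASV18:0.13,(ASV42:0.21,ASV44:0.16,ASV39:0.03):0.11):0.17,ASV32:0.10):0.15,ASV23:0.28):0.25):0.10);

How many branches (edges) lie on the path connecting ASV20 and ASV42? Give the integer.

11

The MRCA of ASV20 and ASV42 is the root of the tree.
From ASV20 up to that node: 5 branches. From ASV42 up to the same node: 6 branches. Total: 5 + 6 = 11.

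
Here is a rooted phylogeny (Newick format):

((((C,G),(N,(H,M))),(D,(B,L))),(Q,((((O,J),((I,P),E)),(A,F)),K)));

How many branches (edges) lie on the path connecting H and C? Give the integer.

5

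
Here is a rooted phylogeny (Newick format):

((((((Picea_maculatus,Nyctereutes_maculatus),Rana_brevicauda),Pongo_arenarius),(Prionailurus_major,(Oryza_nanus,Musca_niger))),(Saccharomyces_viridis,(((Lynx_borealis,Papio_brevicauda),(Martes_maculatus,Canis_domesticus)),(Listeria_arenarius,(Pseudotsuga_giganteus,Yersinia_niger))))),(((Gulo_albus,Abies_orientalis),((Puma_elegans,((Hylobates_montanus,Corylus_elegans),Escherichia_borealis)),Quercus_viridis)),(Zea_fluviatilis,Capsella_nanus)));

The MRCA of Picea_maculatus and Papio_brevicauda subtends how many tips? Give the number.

15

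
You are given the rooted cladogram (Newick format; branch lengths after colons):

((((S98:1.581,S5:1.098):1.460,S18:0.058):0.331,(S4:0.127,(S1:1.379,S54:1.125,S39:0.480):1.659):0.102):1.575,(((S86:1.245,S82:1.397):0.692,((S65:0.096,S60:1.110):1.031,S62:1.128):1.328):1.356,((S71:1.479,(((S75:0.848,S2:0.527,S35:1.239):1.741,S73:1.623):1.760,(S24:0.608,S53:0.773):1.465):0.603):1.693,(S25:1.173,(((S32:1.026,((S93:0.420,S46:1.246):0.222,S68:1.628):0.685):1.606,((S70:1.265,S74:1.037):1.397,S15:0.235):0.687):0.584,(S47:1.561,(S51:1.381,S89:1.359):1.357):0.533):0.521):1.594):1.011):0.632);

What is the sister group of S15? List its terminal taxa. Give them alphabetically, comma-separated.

S70, S74

S15 attaches to the tree at the node subtending ((S70,S74),S15).
The other lineage descending from that same node — the sister group — is (S70,S74); its 2 tips in alphabetical order are the answer.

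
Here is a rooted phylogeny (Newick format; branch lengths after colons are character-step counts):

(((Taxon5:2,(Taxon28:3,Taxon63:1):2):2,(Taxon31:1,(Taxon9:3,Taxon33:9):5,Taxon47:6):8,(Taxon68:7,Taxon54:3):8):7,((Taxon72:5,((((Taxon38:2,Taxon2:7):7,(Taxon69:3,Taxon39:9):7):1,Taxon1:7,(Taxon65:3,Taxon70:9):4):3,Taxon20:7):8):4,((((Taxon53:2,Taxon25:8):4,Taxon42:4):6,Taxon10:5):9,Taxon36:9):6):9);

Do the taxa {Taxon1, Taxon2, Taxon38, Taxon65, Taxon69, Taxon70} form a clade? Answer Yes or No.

No

The MRCA of the listed taxa subtends (((Taxon38,Taxon2),(Taxon69,Taxon39)),Taxon1,(Taxon65,Taxon70)).
That clade also contains Taxon39, which is not in the proposed group, so the group is not monophyletic.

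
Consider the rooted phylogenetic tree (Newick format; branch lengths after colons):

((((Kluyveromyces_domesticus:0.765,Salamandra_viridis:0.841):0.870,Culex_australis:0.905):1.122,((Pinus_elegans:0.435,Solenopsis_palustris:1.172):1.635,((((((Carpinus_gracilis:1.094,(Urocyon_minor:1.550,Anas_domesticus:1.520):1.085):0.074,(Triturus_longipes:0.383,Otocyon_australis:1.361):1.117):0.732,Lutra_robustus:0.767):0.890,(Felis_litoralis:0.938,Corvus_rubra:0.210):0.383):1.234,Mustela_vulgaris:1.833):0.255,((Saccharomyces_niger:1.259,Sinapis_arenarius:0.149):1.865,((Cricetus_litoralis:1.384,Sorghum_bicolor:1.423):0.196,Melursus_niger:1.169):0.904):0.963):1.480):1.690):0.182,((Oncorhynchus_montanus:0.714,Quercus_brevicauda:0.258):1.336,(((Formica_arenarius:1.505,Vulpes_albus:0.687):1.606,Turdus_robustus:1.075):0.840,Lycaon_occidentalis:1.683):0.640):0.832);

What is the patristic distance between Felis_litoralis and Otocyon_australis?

5.421

The path runs Felis_litoralis → … → MRCA → … → Otocyon_australis; the MRCA is the node subtending ((((Carpinus_gracilis,(Urocyon_minor,Anas_domesticus)),(Triturus_longipes,Otocyon_australis)),Lutra_robustus),(Felis_litoralis,Corvus_rubra)).
Branch lengths along that path: 0.938 + 0.383 + 0.890 + 0.732 + 1.117 + 1.361 = 5.421.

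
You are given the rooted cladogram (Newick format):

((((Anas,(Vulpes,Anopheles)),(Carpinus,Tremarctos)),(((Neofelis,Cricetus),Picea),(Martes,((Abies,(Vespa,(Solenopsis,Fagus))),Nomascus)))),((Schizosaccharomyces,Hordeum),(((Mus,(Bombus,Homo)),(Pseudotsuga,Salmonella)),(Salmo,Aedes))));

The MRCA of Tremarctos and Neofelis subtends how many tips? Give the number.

The MRCA of Tremarctos and Neofelis is the node subtending (((Anas,(Vulpes,Anopheles)),(Carpinus,Tremarctos)),(((Neofelis,Cricetus),Picea),(Martes,((Abies,(Vespa,(Solenopsis,Fagus))),Nomascus)))).
That clade contains 14 terminal taxa: Abies, Anas, Anopheles, Carpinus, Cricetus, Fagus, Martes, Neofelis, Nomascus, Picea, Solenopsis, Tremarctos, Vespa, Vulpes.

14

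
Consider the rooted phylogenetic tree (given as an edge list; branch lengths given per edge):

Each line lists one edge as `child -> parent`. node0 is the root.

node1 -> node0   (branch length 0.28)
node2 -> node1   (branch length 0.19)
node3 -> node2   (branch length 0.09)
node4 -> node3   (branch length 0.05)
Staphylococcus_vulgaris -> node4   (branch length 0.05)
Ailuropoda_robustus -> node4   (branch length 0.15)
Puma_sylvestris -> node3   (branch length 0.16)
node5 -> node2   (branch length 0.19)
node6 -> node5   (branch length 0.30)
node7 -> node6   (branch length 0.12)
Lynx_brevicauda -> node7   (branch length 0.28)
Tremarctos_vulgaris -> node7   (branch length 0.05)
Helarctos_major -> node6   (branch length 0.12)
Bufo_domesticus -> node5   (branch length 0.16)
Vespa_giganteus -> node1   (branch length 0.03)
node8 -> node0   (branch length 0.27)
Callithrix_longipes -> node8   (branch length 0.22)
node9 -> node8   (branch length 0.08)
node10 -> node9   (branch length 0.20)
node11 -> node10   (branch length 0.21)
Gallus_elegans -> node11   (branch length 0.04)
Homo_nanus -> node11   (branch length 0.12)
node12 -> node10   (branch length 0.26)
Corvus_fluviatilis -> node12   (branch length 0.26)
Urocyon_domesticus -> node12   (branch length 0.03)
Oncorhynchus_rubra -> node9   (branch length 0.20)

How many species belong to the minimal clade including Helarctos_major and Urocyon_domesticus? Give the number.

The MRCA of Helarctos_major and Urocyon_domesticus is the root, so the clade is the entire tree.
That clade contains 14 terminal taxa: Ailuropoda_robustus, Bufo_domesticus, Callithrix_longipes, Corvus_fluviatilis, Gallus_elegans, Helarctos_major, Homo_nanus, Lynx_brevicauda, Oncorhynchus_rubra, Puma_sylvestris, Staphylococcus_vulgaris, Tremarctos_vulgaris, Urocyon_domesticus, Vespa_giganteus.

14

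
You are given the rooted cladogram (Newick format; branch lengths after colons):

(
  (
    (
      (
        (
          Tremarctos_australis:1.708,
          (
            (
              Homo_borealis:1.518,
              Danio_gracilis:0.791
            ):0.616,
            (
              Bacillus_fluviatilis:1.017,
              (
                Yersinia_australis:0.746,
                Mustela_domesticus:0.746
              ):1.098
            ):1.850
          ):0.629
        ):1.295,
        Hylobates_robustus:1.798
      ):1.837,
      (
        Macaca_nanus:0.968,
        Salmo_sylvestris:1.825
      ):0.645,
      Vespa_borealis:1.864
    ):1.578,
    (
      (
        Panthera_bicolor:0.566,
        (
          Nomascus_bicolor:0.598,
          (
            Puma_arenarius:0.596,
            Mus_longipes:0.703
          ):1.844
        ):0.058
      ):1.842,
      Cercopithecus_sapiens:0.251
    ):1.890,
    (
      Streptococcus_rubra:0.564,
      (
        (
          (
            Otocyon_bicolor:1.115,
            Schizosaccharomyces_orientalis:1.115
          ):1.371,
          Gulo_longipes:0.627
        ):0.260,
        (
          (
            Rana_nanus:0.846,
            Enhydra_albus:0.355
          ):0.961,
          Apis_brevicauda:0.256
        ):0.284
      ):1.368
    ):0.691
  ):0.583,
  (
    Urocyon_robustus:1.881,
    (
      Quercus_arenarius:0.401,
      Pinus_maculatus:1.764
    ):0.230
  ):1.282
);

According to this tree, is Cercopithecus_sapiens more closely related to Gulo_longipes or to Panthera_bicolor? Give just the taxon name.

Panthera_bicolor

The MRCA of Cercopithecus_sapiens and Panthera_bicolor subtends ((Panthera_bicolor,(Nomascus_bicolor,(Puma_arenarius,Mus_longipes))),Cercopithecus_sapiens) (5 taxa).
The MRCA of Cercopithecus_sapiens and Gulo_longipes subtends ((((Tremarctos_australis,((Homo_borealis,Danio_gracilis),(Bacillus_fluviatilis,(Yersinia_australis,Mustela_domesticus)))),Hylobates_robustus),(Macaca_nanus,Salmo_sylvestris),Vespa_borealis),((Panthera_bicolor,(Nomascus_bicolor,(Puma_arenarius,Mus_longipes))),Cercopithecus_sapiens),(Streptococcus_rubra,(((Otocyon_bicolor,Schizosaccharomyces_orientalis),Gulo_longipes),((Rana_nanus,Enhydra_albus),Apis_brevicauda)))) (22 taxa).
The first is nested inside the second, so Cercopithecus_sapiens shares a more recent common ancestor with Panthera_bicolor.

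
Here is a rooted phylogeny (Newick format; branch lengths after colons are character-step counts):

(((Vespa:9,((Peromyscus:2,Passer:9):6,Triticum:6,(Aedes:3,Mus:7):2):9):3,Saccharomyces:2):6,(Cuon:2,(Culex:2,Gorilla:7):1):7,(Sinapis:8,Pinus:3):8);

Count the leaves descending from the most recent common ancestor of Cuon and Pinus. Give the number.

The MRCA of Cuon and Pinus is the root, so the clade is the entire tree.
That clade contains 12 terminal taxa: Aedes, Culex, Cuon, Gorilla, Mus, Passer, Peromyscus, Pinus, Saccharomyces, Sinapis, Triticum, Vespa.

12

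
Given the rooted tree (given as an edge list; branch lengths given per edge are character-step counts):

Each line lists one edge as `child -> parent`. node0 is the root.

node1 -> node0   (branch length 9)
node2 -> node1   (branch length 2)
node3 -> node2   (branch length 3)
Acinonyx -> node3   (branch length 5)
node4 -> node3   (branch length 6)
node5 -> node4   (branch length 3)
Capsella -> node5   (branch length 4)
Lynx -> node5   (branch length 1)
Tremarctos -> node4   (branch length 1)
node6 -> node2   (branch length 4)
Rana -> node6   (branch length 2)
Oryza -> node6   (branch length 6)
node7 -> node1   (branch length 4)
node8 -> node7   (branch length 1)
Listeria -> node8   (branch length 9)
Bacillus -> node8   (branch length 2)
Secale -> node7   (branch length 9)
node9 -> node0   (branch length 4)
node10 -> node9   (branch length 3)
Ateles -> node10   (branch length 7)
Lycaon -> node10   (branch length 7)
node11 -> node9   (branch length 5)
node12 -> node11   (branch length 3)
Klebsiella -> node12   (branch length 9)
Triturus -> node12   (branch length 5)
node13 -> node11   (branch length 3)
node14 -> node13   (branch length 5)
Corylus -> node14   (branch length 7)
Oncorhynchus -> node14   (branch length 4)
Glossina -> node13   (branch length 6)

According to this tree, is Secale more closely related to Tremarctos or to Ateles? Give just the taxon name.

Tremarctos

The MRCA of Secale and Tremarctos subtends (((Acinonyx,((Capsella,Lynx),Tremarctos)),(Rana,Oryza)),((Listeria,Bacillus),Secale)) (9 taxa).
The MRCA of Secale and Ateles is the root, subtending the entire tree (16 taxa).
The first is nested inside the second, so Secale shares a more recent common ancestor with Tremarctos.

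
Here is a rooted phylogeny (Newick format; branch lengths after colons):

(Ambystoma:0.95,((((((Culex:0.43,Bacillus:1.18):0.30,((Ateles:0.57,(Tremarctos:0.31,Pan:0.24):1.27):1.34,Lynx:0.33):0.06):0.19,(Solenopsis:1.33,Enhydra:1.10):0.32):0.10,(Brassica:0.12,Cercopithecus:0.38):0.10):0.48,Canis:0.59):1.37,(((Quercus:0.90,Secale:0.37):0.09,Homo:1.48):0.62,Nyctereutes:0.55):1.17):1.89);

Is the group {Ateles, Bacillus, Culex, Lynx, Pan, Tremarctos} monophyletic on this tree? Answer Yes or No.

The most recent common ancestor of these taxa subtends ((Culex,Bacillus),((Ateles,(Tremarctos,Pan)),Lynx)).
That clade has exactly 6 tips — every listed taxon and nothing else — so the group is monophyletic.

Yes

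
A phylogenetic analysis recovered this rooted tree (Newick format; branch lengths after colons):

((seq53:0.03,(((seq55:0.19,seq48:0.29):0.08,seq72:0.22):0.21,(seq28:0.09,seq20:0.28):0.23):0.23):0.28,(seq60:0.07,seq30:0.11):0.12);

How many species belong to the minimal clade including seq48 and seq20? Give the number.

5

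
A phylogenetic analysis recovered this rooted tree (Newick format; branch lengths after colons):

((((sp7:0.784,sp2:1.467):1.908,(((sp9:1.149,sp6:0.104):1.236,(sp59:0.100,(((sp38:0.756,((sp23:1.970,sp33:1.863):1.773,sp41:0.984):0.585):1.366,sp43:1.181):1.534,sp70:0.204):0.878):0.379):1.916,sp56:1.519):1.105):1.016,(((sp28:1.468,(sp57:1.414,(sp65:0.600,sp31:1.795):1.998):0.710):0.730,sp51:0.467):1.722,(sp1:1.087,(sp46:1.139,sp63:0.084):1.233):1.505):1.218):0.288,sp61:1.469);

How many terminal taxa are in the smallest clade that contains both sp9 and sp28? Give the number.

20

The MRCA of sp9 and sp28 is the node subtending (((sp7,sp2),(((sp9,sp6),(sp59,(((sp38,((sp23,sp33),sp41)),sp43),sp70))),sp56)),(((sp28,(sp57,(sp65,sp31))),sp51),(sp1,(sp46,sp63)))).
That clade contains 20 terminal taxa: sp1, sp2, sp23, sp28, sp31, sp33, sp38, sp41, sp43, sp46, sp51, sp56, sp57, sp59, sp6, sp63, sp65, sp7, sp70, sp9.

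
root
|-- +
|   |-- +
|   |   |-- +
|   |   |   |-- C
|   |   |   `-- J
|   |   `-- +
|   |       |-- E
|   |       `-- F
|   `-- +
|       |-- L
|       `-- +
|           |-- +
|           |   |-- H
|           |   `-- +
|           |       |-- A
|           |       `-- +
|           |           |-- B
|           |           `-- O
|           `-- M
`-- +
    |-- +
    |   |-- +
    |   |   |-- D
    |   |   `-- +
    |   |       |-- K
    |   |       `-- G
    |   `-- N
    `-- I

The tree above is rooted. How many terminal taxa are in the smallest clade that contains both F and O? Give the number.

The MRCA of F and O is the node subtending (((C,J),(E,F)),(L,((H,(A,(B,O))),M))).
That clade contains 10 terminal taxa: A, B, C, E, F, H, J, L, M, O.

10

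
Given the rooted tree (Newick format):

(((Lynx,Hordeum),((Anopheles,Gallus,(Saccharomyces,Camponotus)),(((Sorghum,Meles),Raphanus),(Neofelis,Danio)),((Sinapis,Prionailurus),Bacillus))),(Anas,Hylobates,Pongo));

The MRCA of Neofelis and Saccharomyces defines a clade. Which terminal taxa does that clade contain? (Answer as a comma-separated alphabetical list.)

Tracing Neofelis: it sits inside (Neofelis,Danio).
Tracing Saccharomyces: it sits inside (Saccharomyces,Camponotus).
The smallest clade enclosing both is ((Anopheles,Gallus,(Saccharomyces,Camponotus)),(((Sorghum,Meles),Raphanus),(Neofelis,Danio)),((Sinapis,Prionailurus),Bacillus)); the answer is its 12 terminal taxa in alphabetical order.

Anopheles, Bacillus, Camponotus, Danio, Gallus, Meles, Neofelis, Prionailurus, Raphanus, Saccharomyces, Sinapis, Sorghum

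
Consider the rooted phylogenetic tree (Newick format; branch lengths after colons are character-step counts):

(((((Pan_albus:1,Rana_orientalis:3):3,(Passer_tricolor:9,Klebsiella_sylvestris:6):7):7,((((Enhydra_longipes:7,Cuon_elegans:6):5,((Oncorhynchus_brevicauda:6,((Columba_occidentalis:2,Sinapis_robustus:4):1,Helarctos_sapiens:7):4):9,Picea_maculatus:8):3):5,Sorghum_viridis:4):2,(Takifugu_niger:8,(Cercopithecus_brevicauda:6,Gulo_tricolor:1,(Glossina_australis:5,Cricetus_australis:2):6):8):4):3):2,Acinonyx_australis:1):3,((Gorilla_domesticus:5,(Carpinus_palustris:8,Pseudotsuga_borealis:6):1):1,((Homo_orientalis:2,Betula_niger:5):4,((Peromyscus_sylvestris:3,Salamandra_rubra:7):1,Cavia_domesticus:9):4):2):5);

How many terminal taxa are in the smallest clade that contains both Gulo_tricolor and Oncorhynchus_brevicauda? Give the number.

The MRCA of Gulo_tricolor and Oncorhynchus_brevicauda is the node subtending ((((Enhydra_longipes,Cuon_elegans),((Oncorhynchus_brevicauda,((Columba_occidentalis,Sinapis_robustus),Helarctos_sapiens)),Picea_maculatus)),Sorghum_viridis),(Takifugu_niger,(Cercopithecus_brevicauda,Gulo_tricolor,(Glossina_australis,Cricetus_australis)))).
That clade contains 13 terminal taxa: Cercopithecus_brevicauda, Columba_occidentalis, Cricetus_australis, Cuon_elegans, Enhydra_longipes, Glossina_australis, Gulo_tricolor, Helarctos_sapiens, Oncorhynchus_brevicauda, Picea_maculatus, Sinapis_robustus, Sorghum_viridis, Takifugu_niger.

13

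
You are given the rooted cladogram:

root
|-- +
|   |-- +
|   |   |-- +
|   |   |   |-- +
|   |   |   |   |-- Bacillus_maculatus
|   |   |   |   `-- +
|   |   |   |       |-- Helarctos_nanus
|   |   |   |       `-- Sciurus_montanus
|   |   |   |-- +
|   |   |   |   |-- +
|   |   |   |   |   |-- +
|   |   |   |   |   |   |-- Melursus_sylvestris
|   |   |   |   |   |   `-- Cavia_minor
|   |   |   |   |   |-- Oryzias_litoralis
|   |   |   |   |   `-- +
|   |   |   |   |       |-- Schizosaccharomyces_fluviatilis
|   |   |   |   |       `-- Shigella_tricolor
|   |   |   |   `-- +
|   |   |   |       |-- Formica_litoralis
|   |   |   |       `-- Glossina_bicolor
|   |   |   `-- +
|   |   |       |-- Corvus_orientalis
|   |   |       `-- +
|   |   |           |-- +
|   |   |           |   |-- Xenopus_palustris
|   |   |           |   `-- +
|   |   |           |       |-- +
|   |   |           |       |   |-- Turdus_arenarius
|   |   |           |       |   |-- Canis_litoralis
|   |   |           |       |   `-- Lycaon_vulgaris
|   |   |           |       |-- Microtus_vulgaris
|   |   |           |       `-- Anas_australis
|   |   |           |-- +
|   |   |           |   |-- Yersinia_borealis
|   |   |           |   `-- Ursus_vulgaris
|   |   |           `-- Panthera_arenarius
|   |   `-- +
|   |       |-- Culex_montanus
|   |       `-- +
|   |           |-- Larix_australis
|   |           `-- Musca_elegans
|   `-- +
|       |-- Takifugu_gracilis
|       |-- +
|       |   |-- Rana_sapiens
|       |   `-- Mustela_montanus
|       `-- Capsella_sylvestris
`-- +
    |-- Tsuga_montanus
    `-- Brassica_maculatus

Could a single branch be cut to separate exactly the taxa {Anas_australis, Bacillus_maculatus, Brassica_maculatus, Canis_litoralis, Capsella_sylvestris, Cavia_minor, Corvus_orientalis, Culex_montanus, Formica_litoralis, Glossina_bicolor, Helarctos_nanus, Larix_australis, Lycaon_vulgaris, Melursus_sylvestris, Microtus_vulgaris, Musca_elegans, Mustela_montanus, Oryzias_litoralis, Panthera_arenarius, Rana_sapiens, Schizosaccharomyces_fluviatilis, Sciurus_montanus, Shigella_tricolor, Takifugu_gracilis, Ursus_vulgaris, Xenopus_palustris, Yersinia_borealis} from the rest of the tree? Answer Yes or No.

No

The MRCA of the listed taxa is the root, so the smallest clade containing them is the whole tree.
That clade also contains Tsuga_montanus, Turdus_arenarius, which are not in the proposed group, so the group is not monophyletic.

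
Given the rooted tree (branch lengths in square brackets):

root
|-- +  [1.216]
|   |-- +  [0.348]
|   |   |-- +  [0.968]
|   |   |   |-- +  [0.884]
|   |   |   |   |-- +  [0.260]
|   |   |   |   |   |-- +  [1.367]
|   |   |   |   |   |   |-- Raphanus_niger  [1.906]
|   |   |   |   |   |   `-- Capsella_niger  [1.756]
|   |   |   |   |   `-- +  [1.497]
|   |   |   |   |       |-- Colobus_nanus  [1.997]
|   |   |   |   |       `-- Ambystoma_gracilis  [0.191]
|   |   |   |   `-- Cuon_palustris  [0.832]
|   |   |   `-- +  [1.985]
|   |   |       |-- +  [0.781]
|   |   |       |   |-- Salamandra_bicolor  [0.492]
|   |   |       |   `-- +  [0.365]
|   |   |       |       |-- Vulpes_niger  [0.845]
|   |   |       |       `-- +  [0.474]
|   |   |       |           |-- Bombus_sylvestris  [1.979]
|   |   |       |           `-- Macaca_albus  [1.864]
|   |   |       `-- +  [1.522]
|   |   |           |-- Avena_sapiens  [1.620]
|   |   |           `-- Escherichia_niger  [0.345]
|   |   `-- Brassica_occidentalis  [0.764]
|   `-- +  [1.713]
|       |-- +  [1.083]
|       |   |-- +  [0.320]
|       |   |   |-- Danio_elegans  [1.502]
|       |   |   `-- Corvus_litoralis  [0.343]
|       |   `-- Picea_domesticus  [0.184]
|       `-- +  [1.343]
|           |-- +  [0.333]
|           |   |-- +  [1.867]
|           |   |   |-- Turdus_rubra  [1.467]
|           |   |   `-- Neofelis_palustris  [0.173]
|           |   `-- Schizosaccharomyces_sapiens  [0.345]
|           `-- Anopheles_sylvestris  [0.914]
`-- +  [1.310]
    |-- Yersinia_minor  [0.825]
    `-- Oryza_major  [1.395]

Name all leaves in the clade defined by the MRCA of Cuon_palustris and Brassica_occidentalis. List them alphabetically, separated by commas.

Tracing Cuon_palustris: it sits inside (((Raphanus_niger,Capsella_niger),(Colobus_nanus,Ambystoma_gracilis)),Cuon_palustris).
Tracing Brassica_occidentalis: it sits inside (((((Raphanus_niger,Capsella_niger),(Colobus_nanus,Ambystoma_gracilis)),Cuon_palustris),((Salamandra_bicolor,(Vulpes_niger,(Bombus_sylvestris,Macaca_albus))),(Avena_sapiens,Escherichia_niger))),Brassica_occidentalis).
The smallest clade enclosing both is (((((Raphanus_niger,Capsella_niger),(Colobus_nanus,Ambystoma_gracilis)),Cuon_palustris),((Salamandra_bicolor,(Vulpes_niger,(Bombus_sylvestris,Macaca_albus))),(Avena_sapiens,Escherichia_niger))),Brassica_occidentalis); the answer is its 12 terminal taxa in alphabetical order.

Ambystoma_gracilis, Avena_sapiens, Bombus_sylvestris, Brassica_occidentalis, Capsella_niger, Colobus_nanus, Cuon_palustris, Escherichia_niger, Macaca_albus, Raphanus_niger, Salamandra_bicolor, Vulpes_niger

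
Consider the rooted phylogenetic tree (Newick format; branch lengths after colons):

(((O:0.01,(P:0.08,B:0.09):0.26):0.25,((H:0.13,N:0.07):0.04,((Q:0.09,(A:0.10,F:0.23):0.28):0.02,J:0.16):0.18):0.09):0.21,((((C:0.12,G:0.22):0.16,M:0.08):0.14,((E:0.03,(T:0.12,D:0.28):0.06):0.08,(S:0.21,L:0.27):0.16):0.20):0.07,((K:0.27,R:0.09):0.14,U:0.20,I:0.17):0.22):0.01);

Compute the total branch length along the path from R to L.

The path runs R → … → MRCA → … → L; the MRCA is the node subtending ((((C,G),M),((E,(T,D)),(S,L))),((K,R),U,I)).
Branch lengths along that path: 0.09 + 0.14 + 0.22 + 0.07 + 0.20 + 0.16 + 0.27 = 1.15.

1.15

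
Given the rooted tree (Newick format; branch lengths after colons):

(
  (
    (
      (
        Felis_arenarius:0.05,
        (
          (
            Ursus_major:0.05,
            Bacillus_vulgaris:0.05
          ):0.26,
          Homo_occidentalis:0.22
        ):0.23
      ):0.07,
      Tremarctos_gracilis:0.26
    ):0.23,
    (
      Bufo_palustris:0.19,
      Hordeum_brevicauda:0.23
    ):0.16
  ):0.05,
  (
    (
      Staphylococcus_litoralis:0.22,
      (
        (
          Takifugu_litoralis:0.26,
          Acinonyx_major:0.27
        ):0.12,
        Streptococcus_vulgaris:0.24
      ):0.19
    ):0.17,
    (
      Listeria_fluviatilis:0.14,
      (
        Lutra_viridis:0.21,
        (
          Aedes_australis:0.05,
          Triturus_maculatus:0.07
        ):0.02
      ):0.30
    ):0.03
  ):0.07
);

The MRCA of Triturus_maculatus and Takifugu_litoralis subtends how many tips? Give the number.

The MRCA of Triturus_maculatus and Takifugu_litoralis is the node subtending ((Staphylococcus_litoralis,((Takifugu_litoralis,Acinonyx_major),Streptococcus_vulgaris)),(Listeria_fluviatilis,(Lutra_viridis,(Aedes_australis,Triturus_maculatus)))).
That clade contains 8 terminal taxa: Acinonyx_major, Aedes_australis, Listeria_fluviatilis, Lutra_viridis, Staphylococcus_litoralis, Streptococcus_vulgaris, Takifugu_litoralis, Triturus_maculatus.

8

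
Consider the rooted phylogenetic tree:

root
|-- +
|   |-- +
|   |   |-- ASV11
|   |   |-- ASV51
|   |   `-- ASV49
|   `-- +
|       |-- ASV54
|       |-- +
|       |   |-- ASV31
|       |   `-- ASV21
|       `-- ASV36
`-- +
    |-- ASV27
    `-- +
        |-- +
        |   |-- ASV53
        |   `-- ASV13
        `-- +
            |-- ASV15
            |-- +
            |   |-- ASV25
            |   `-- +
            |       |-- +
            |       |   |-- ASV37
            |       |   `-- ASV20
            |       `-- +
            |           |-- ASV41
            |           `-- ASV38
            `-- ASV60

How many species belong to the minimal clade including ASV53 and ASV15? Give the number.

9

The MRCA of ASV53 and ASV15 is the node subtending ((ASV53,ASV13),(ASV15,(ASV25,((ASV37,ASV20),(ASV41,ASV38))),ASV60)).
That clade contains 9 terminal taxa: ASV13, ASV15, ASV20, ASV25, ASV37, ASV38, ASV41, ASV53, ASV60.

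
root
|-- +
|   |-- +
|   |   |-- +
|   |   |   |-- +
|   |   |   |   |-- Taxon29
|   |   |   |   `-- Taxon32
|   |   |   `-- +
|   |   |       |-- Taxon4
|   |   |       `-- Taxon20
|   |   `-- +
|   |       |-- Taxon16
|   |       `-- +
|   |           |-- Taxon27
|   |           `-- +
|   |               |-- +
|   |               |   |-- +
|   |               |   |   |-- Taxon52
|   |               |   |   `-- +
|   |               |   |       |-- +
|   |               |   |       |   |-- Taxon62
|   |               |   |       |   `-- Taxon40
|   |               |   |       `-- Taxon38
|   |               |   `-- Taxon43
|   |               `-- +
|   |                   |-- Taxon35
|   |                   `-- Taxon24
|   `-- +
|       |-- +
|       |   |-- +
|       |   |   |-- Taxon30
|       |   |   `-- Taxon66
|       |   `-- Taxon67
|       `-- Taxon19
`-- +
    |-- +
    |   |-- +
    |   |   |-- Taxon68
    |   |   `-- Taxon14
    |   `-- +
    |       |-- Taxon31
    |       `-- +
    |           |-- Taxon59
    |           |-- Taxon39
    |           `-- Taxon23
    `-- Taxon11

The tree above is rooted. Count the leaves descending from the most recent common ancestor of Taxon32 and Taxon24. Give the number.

13

The MRCA of Taxon32 and Taxon24 is the node subtending (((Taxon29,Taxon32),(Taxon4,Taxon20)),(Taxon16,(Taxon27,(((Taxon52,((Taxon62,Taxon40),Taxon38)),Taxon43),(Taxon35,Taxon24))))).
That clade contains 13 terminal taxa: Taxon16, Taxon20, Taxon24, Taxon27, Taxon29, Taxon32, Taxon35, Taxon38, Taxon4, Taxon40, Taxon43, Taxon52, Taxon62.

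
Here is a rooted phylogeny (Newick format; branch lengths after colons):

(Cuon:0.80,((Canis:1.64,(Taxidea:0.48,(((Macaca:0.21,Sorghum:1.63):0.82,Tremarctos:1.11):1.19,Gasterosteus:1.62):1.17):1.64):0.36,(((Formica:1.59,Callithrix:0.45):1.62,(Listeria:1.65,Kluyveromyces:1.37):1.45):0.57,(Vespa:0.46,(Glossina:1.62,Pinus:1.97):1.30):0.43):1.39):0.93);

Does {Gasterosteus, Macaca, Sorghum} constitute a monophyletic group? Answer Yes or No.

No

The MRCA of the listed taxa subtends (((Macaca,Sorghum),Tremarctos),Gasterosteus).
That clade also contains Tremarctos, which is not in the proposed group, so the group is not monophyletic.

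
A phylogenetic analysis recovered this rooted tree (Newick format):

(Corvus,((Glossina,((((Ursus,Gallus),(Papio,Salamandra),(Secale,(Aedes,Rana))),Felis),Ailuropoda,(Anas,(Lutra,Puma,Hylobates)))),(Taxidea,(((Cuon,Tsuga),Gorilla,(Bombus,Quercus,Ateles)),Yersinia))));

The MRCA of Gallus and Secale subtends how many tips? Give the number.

The MRCA of Gallus and Secale is the node subtending ((Ursus,Gallus),(Papio,Salamandra),(Secale,(Aedes,Rana))).
That clade contains 7 terminal taxa: Aedes, Gallus, Papio, Rana, Salamandra, Secale, Ursus.

7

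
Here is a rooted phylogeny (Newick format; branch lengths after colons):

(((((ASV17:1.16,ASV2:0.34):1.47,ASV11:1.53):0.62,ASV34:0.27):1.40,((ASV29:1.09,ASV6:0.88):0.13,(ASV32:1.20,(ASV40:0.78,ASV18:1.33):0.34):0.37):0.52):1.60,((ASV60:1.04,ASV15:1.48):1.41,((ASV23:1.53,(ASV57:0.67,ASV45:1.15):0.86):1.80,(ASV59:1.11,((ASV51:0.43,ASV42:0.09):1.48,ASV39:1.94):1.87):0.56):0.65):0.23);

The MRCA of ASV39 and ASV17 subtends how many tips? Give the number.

18

The MRCA of ASV39 and ASV17 is the root, so the clade is the entire tree.
That clade contains 18 terminal taxa: ASV11, ASV15, ASV17, ASV18, ASV2, ASV23, ASV29, ASV32, ASV34, ASV39, ASV40, ASV42, ASV45, ASV51, ASV57, ASV59, ASV6, ASV60.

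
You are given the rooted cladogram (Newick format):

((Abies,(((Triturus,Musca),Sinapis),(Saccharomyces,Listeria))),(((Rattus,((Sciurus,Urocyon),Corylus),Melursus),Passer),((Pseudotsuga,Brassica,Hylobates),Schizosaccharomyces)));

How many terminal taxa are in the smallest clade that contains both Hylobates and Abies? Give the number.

The MRCA of Hylobates and Abies is the root, so the clade is the entire tree.
That clade contains 16 terminal taxa: Abies, Brassica, Corylus, Hylobates, Listeria, Melursus, Musca, Passer, Pseudotsuga, Rattus, Saccharomyces, Schizosaccharomyces, Sciurus, Sinapis, Triturus, Urocyon.

16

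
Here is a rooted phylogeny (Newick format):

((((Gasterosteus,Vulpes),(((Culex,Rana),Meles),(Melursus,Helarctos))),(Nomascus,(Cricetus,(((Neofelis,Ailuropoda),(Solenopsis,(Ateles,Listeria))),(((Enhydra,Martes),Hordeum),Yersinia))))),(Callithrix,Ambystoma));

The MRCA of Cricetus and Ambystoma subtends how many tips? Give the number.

20

The MRCA of Cricetus and Ambystoma is the root, so the clade is the entire tree.
That clade contains 20 terminal taxa: Ailuropoda, Ambystoma, Ateles, Callithrix, Cricetus, Culex, Enhydra, Gasterosteus, Helarctos, Hordeum, Listeria, Martes, Meles, Melursus, Neofelis, Nomascus, Rana, Solenopsis, Vulpes, Yersinia.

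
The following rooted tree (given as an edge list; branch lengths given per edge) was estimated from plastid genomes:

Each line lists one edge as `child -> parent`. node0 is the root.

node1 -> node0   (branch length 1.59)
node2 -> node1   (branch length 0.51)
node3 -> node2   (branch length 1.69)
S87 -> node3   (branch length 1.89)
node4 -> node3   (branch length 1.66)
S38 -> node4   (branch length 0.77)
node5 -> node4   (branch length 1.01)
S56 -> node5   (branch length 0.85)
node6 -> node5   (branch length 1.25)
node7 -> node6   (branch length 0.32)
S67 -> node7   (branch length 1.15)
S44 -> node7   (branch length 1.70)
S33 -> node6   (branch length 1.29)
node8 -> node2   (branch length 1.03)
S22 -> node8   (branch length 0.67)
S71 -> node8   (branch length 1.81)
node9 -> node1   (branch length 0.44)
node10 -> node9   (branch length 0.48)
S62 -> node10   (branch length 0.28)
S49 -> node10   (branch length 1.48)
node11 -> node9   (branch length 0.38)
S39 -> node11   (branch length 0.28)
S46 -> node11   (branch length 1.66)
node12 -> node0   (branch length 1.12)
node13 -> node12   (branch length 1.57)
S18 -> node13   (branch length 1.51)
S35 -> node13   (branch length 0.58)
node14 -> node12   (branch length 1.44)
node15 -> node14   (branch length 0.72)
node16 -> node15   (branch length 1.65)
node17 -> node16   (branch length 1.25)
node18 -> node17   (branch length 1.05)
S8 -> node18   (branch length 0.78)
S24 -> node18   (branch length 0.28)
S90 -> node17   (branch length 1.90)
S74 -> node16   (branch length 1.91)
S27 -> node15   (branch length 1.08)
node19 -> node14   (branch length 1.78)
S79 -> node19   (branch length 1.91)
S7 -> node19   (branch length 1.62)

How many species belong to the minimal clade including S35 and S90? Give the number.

9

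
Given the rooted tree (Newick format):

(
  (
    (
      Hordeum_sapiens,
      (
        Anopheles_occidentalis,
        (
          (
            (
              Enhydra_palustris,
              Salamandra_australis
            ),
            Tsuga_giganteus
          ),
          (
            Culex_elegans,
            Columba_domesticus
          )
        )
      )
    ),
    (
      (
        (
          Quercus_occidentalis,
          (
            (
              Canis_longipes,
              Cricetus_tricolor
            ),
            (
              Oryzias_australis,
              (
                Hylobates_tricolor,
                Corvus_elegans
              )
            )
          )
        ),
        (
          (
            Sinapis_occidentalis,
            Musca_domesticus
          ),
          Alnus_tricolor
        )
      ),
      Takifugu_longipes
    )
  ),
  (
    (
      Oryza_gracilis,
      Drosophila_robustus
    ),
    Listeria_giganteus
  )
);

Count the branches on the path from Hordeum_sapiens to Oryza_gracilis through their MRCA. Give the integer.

The MRCA of Hordeum_sapiens and Oryza_gracilis is the root of the tree.
From Hordeum_sapiens up to that node: 3 branches. From Oryza_gracilis up to the same node: 3 branches. Total: 3 + 3 = 6.

6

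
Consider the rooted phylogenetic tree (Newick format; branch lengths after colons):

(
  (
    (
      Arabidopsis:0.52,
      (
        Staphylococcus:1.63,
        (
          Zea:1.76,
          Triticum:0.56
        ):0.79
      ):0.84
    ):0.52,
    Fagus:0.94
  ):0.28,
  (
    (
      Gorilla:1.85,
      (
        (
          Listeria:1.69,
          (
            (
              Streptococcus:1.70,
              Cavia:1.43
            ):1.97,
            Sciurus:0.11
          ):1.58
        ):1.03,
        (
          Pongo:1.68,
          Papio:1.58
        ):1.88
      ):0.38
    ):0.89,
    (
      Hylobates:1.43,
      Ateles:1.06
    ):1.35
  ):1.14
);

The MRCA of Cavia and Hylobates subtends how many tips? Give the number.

The MRCA of Cavia and Hylobates is the node subtending ((Gorilla,((Listeria,((Streptococcus,Cavia),Sciurus)),(Pongo,Papio))),(Hylobates,Ateles)).
That clade contains 9 terminal taxa: Ateles, Cavia, Gorilla, Hylobates, Listeria, Papio, Pongo, Sciurus, Streptococcus.

9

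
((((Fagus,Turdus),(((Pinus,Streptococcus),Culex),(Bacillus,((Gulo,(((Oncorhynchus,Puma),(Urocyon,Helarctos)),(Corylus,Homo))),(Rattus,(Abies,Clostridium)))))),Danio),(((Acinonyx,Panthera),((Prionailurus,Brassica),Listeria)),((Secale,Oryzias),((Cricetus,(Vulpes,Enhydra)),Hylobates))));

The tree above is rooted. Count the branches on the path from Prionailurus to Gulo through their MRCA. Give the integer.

12

The MRCA of Prionailurus and Gulo is the root of the tree.
From Prionailurus up to that node: 5 branches. From Gulo up to the same node: 7 branches. Total: 5 + 7 = 12.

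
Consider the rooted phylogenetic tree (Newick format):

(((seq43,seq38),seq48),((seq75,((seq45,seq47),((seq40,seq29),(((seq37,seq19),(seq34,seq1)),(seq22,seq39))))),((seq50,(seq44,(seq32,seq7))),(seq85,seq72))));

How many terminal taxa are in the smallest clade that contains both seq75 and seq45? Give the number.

The MRCA of seq75 and seq45 is the node subtending (seq75,((seq45,seq47),((seq40,seq29),(((seq37,seq19),(seq34,seq1)),(seq22,seq39))))).
That clade contains 11 terminal taxa: seq1, seq19, seq22, seq29, seq34, seq37, seq39, seq40, seq45, seq47, seq75.

11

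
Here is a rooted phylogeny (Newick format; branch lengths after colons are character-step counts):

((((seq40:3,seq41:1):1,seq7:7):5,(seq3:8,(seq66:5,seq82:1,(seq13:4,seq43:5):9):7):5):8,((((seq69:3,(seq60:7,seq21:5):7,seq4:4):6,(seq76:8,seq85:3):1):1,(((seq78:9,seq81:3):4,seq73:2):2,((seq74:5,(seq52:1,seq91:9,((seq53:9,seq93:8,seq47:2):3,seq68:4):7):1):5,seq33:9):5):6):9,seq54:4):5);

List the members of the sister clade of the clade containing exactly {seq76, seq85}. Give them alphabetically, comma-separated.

The clade containing exactly {seq76, seq85} attaches to the tree at the node subtending ((seq69,(seq60,seq21),seq4),(seq76,seq85)).
The other lineage descending from that same node — the sister group — is (seq69,(seq60,seq21),seq4); its 4 tips in alphabetical order are the answer.

seq21, seq4, seq60, seq69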